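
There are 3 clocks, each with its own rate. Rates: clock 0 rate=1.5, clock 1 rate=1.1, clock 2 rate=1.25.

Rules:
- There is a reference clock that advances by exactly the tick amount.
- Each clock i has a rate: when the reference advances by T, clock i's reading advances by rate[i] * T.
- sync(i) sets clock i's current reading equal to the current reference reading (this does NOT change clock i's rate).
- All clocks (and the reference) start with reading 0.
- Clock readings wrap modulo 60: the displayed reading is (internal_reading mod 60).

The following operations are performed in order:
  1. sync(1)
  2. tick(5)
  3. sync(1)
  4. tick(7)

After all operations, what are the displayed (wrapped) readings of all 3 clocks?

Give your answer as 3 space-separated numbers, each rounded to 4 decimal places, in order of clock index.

Answer: 18.0000 12.7000 15.0000

Derivation:
After op 1 sync(1): ref=0.0000 raw=[0.0000 0.0000 0.0000]
After op 2 tick(5): ref=5.0000 raw=[7.5000 5.5000 6.2500]
After op 3 sync(1): ref=5.0000 raw=[7.5000 5.0000 6.2500]
After op 4 tick(7): ref=12.0000 raw=[18.0000 12.7000 15.0000]
Wrap final raw readings (mod 60): 18.0000 mod 60 = 18.0000; 12.7000 mod 60 = 12.7000; 15.0000 mod 60 = 15.0000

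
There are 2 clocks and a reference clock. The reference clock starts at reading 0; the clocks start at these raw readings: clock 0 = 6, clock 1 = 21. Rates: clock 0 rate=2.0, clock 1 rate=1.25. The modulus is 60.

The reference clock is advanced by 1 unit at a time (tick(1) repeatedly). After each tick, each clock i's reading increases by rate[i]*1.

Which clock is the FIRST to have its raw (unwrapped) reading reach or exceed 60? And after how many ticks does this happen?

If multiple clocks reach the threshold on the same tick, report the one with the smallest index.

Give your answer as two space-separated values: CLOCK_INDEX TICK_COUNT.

clock 0: start=6, rate=2.0, needs 60-6 = 54; ticks = ceil(54/2.0) = ceil(27.0000) = 27; reading at tick 27 = 6 + 2.0*27 = 60.0000
clock 1: start=21, rate=1.25, needs 60-21 = 39; ticks = ceil(39/1.25) = ceil(31.2000) = 32; reading at tick 32 = 21 + 1.25*32 = 61.0000
Minimum tick count = 27; winners = [0]; smallest index = 0

Answer: 0 27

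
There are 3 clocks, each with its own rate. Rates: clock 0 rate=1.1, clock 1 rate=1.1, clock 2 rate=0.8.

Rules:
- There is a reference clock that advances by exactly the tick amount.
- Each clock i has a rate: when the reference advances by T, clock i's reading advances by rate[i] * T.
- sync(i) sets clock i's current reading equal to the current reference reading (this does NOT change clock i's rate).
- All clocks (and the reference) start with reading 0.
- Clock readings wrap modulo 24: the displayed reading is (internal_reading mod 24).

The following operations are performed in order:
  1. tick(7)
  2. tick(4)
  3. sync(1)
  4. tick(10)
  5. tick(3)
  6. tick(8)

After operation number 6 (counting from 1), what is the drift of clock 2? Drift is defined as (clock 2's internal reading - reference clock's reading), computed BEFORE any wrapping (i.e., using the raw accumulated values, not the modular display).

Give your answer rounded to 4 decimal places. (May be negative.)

After op 1 tick(7): ref=7.0000 raw=[7.7000 7.7000 5.6000]
After op 2 tick(4): ref=11.0000 raw=[12.1000 12.1000 8.8000]
After op 3 sync(1): ref=11.0000 raw=[12.1000 11.0000 8.8000]
After op 4 tick(10): ref=21.0000 raw=[23.1000 22.0000 16.8000]
After op 5 tick(3): ref=24.0000 raw=[26.4000 25.3000 19.2000]
After op 6 tick(8): ref=32.0000 raw=[35.2000 34.1000 25.6000]
Drift of clock 2 after op 6: 25.6000 - 32.0000 = -6.4000

Answer: -6.4000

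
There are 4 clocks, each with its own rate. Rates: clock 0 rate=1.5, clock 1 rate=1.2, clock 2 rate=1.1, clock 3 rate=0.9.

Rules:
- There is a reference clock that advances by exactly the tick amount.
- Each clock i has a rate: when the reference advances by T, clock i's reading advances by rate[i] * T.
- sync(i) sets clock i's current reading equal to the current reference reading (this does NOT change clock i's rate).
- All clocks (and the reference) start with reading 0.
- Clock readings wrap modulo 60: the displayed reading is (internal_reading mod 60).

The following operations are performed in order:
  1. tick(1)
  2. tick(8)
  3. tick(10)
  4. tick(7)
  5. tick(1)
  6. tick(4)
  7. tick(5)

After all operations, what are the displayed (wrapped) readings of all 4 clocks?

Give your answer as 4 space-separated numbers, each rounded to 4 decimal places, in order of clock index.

After op 1 tick(1): ref=1.0000 raw=[1.5000 1.2000 1.1000 0.9000]
After op 2 tick(8): ref=9.0000 raw=[13.5000 10.8000 9.9000 8.1000]
After op 3 tick(10): ref=19.0000 raw=[28.5000 22.8000 20.9000 17.1000]
After op 4 tick(7): ref=26.0000 raw=[39.0000 31.2000 28.6000 23.4000]
After op 5 tick(1): ref=27.0000 raw=[40.5000 32.4000 29.7000 24.3000]
After op 6 tick(4): ref=31.0000 raw=[46.5000 37.2000 34.1000 27.9000]
After op 7 tick(5): ref=36.0000 raw=[54.0000 43.2000 39.6000 32.4000]
Wrap final raw readings (mod 60): 54.0000 mod 60 = 54.0000; 43.2000 mod 60 = 43.2000; 39.6000 mod 60 = 39.6000; 32.4000 mod 60 = 32.4000

Answer: 54.0000 43.2000 39.6000 32.4000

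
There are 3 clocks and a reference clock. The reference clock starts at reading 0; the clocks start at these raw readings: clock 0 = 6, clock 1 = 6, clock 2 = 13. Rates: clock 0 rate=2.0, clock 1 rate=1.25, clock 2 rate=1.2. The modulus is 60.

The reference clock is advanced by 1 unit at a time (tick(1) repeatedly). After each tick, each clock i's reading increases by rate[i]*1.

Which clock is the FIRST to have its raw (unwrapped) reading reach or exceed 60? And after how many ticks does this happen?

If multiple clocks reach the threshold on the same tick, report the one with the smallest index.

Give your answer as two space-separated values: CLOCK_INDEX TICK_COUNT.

Answer: 0 27

Derivation:
clock 0: start=6, rate=2.0, needs 60-6 = 54; ticks = ceil(54/2.0) = ceil(27.0000) = 27; reading at tick 27 = 6 + 2.0*27 = 60.0000
clock 1: start=6, rate=1.25, needs 60-6 = 54; ticks = ceil(54/1.25) = ceil(43.2000) = 44; reading at tick 44 = 6 + 1.25*44 = 61.0000
clock 2: start=13, rate=1.2, needs 60-13 = 47; ticks = ceil(47/1.2) = ceil(39.1667) = 40; reading at tick 40 = 13 + 1.2*40 = 61.0000
Minimum tick count = 27; winners = [0]; smallest index = 0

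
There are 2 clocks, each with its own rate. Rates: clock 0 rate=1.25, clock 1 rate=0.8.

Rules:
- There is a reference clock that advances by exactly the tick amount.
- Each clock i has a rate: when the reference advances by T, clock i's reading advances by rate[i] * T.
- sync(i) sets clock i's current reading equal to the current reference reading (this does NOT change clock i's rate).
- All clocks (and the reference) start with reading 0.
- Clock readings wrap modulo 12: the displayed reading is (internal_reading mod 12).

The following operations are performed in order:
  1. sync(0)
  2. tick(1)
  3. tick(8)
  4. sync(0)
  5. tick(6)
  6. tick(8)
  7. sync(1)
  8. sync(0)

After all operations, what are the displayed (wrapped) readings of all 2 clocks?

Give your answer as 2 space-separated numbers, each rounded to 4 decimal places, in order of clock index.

After op 1 sync(0): ref=0.0000 raw=[0.0000 0.0000]
After op 2 tick(1): ref=1.0000 raw=[1.2500 0.8000]
After op 3 tick(8): ref=9.0000 raw=[11.2500 7.2000]
After op 4 sync(0): ref=9.0000 raw=[9.0000 7.2000]
After op 5 tick(6): ref=15.0000 raw=[16.5000 12.0000]
After op 6 tick(8): ref=23.0000 raw=[26.5000 18.4000]
After op 7 sync(1): ref=23.0000 raw=[26.5000 23.0000]
After op 8 sync(0): ref=23.0000 raw=[23.0000 23.0000]
Wrap final raw readings (mod 12): 23.0000 mod 12 = 11.0000; 23.0000 mod 12 = 11.0000

Answer: 11.0000 11.0000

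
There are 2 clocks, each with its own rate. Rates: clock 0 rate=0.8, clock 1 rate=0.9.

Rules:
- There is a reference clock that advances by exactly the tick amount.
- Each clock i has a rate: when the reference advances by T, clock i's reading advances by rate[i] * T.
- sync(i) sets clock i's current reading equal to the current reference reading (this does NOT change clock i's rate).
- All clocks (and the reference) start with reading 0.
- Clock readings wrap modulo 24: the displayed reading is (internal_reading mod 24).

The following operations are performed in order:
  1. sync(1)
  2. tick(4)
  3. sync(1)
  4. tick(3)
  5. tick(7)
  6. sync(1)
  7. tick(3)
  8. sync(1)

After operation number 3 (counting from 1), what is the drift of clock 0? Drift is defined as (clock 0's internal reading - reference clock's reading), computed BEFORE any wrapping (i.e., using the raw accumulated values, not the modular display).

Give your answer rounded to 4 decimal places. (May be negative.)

Answer: -0.8000

Derivation:
After op 1 sync(1): ref=0.0000 raw=[0.0000 0.0000]
After op 2 tick(4): ref=4.0000 raw=[3.2000 3.6000]
After op 3 sync(1): ref=4.0000 raw=[3.2000 4.0000]
Drift of clock 0 after op 3: 3.2000 - 4.0000 = -0.8000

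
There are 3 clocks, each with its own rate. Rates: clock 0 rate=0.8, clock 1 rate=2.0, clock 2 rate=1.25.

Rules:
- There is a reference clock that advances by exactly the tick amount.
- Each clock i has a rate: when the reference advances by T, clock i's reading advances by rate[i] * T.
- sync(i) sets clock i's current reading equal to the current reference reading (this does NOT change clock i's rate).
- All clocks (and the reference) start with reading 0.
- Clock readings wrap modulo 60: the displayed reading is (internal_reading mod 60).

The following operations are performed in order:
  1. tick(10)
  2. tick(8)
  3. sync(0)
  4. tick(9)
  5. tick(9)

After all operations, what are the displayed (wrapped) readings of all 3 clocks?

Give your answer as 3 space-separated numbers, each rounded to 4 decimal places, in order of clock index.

Answer: 32.4000 12.0000 45.0000

Derivation:
After op 1 tick(10): ref=10.0000 raw=[8.0000 20.0000 12.5000]
After op 2 tick(8): ref=18.0000 raw=[14.4000 36.0000 22.5000]
After op 3 sync(0): ref=18.0000 raw=[18.0000 36.0000 22.5000]
After op 4 tick(9): ref=27.0000 raw=[25.2000 54.0000 33.7500]
After op 5 tick(9): ref=36.0000 raw=[32.4000 72.0000 45.0000]
Wrap final raw readings (mod 60): 32.4000 mod 60 = 32.4000; 72.0000 mod 60 = 12.0000; 45.0000 mod 60 = 45.0000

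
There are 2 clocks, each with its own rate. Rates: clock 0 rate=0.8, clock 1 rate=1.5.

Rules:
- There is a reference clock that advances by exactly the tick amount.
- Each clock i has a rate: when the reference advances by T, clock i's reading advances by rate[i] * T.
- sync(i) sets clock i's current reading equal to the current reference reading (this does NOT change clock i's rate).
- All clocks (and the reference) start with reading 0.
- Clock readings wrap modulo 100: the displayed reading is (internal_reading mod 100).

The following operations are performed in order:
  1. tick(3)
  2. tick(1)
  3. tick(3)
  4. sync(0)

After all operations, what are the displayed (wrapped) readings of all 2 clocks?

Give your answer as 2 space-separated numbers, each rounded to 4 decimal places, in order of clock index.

Answer: 7.0000 10.5000

Derivation:
After op 1 tick(3): ref=3.0000 raw=[2.4000 4.5000]
After op 2 tick(1): ref=4.0000 raw=[3.2000 6.0000]
After op 3 tick(3): ref=7.0000 raw=[5.6000 10.5000]
After op 4 sync(0): ref=7.0000 raw=[7.0000 10.5000]
Wrap final raw readings (mod 100): 7.0000 mod 100 = 7.0000; 10.5000 mod 100 = 10.5000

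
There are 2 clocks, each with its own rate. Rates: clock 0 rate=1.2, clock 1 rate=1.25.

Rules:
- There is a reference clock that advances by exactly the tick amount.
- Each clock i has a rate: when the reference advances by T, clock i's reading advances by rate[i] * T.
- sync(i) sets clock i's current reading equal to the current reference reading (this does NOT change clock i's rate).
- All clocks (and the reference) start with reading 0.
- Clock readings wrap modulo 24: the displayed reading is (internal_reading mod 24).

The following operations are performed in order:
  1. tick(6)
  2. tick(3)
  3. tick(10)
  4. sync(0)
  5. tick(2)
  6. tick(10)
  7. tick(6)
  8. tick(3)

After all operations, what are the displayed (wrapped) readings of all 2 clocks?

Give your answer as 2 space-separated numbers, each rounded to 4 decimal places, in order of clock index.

Answer: 20.2000 2.0000

Derivation:
After op 1 tick(6): ref=6.0000 raw=[7.2000 7.5000]
After op 2 tick(3): ref=9.0000 raw=[10.8000 11.2500]
After op 3 tick(10): ref=19.0000 raw=[22.8000 23.7500]
After op 4 sync(0): ref=19.0000 raw=[19.0000 23.7500]
After op 5 tick(2): ref=21.0000 raw=[21.4000 26.2500]
After op 6 tick(10): ref=31.0000 raw=[33.4000 38.7500]
After op 7 tick(6): ref=37.0000 raw=[40.6000 46.2500]
After op 8 tick(3): ref=40.0000 raw=[44.2000 50.0000]
Wrap final raw readings (mod 24): 44.2000 mod 24 = 20.2000; 50.0000 mod 24 = 2.0000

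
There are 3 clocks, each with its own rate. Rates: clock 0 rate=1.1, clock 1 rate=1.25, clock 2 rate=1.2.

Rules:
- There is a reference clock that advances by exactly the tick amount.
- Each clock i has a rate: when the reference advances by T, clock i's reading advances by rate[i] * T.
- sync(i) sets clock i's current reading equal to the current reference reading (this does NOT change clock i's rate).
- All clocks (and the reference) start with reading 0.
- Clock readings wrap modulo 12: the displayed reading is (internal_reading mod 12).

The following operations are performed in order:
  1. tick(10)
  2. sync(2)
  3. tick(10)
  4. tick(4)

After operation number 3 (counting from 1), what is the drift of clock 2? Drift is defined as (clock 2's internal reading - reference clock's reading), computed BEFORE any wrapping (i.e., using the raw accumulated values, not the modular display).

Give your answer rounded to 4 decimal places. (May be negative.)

Answer: 2.0000

Derivation:
After op 1 tick(10): ref=10.0000 raw=[11.0000 12.5000 12.0000]
After op 2 sync(2): ref=10.0000 raw=[11.0000 12.5000 10.0000]
After op 3 tick(10): ref=20.0000 raw=[22.0000 25.0000 22.0000]
Drift of clock 2 after op 3: 22.0000 - 20.0000 = 2.0000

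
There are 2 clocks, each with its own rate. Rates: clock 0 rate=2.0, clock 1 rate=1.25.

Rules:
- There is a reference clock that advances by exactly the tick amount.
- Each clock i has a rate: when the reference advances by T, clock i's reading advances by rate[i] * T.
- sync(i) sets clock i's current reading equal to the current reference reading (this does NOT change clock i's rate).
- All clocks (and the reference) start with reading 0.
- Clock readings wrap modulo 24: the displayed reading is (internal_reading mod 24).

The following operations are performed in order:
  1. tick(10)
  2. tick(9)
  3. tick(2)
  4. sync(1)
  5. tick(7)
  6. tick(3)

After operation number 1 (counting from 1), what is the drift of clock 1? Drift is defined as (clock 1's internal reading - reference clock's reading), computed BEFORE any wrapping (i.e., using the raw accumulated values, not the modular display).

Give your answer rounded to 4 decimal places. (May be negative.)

Answer: 2.5000

Derivation:
After op 1 tick(10): ref=10.0000 raw=[20.0000 12.5000]
Drift of clock 1 after op 1: 12.5000 - 10.0000 = 2.5000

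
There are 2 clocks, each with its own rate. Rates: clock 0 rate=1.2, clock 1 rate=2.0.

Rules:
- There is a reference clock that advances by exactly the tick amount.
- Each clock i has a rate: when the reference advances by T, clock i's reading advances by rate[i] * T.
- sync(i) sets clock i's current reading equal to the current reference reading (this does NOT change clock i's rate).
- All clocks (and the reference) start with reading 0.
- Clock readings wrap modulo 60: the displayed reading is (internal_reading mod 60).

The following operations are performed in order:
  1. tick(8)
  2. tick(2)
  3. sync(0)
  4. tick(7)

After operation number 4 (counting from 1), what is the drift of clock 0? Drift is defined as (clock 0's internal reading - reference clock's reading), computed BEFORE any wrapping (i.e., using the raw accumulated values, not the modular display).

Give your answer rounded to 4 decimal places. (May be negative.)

Answer: 1.4000

Derivation:
After op 1 tick(8): ref=8.0000 raw=[9.6000 16.0000]
After op 2 tick(2): ref=10.0000 raw=[12.0000 20.0000]
After op 3 sync(0): ref=10.0000 raw=[10.0000 20.0000]
After op 4 tick(7): ref=17.0000 raw=[18.4000 34.0000]
Drift of clock 0 after op 4: 18.4000 - 17.0000 = 1.4000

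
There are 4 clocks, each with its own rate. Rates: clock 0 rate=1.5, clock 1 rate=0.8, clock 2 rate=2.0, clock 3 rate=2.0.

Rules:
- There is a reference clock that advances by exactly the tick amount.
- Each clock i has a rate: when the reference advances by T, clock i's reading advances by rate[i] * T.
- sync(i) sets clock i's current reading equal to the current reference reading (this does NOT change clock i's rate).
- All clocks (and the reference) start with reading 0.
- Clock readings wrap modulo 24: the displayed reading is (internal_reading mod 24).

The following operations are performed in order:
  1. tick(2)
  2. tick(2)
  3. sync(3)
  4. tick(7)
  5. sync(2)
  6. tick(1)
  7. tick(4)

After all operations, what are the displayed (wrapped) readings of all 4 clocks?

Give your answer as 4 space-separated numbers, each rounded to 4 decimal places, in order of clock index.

Answer: 0.0000 12.8000 21.0000 4.0000

Derivation:
After op 1 tick(2): ref=2.0000 raw=[3.0000 1.6000 4.0000 4.0000]
After op 2 tick(2): ref=4.0000 raw=[6.0000 3.2000 8.0000 8.0000]
After op 3 sync(3): ref=4.0000 raw=[6.0000 3.2000 8.0000 4.0000]
After op 4 tick(7): ref=11.0000 raw=[16.5000 8.8000 22.0000 18.0000]
After op 5 sync(2): ref=11.0000 raw=[16.5000 8.8000 11.0000 18.0000]
After op 6 tick(1): ref=12.0000 raw=[18.0000 9.6000 13.0000 20.0000]
After op 7 tick(4): ref=16.0000 raw=[24.0000 12.8000 21.0000 28.0000]
Wrap final raw readings (mod 24): 24.0000 mod 24 = 0.0000; 12.8000 mod 24 = 12.8000; 21.0000 mod 24 = 21.0000; 28.0000 mod 24 = 4.0000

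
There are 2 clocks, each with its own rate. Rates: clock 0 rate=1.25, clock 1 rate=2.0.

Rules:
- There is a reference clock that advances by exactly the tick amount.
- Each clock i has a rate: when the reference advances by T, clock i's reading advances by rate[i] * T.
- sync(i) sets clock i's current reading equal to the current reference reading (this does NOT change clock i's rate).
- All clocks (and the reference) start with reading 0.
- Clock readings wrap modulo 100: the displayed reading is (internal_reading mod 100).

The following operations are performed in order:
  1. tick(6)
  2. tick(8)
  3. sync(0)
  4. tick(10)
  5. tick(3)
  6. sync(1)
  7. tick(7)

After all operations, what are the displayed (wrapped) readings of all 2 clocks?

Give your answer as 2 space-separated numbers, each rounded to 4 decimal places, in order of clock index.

After op 1 tick(6): ref=6.0000 raw=[7.5000 12.0000]
After op 2 tick(8): ref=14.0000 raw=[17.5000 28.0000]
After op 3 sync(0): ref=14.0000 raw=[14.0000 28.0000]
After op 4 tick(10): ref=24.0000 raw=[26.5000 48.0000]
After op 5 tick(3): ref=27.0000 raw=[30.2500 54.0000]
After op 6 sync(1): ref=27.0000 raw=[30.2500 27.0000]
After op 7 tick(7): ref=34.0000 raw=[39.0000 41.0000]
Wrap final raw readings (mod 100): 39.0000 mod 100 = 39.0000; 41.0000 mod 100 = 41.0000

Answer: 39.0000 41.0000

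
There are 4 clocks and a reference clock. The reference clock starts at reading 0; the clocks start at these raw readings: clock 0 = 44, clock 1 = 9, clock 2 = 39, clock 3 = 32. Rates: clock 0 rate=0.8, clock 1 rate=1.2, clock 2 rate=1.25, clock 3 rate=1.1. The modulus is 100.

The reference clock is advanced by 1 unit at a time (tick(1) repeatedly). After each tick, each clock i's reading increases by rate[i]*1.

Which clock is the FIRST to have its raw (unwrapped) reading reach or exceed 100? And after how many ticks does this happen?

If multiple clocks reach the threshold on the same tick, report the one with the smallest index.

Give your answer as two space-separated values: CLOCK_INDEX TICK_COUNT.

clock 0: start=44, rate=0.8, needs 100-44 = 56; ticks = ceil(56/0.8) = ceil(70.0000) = 70; reading at tick 70 = 44 + 0.8*70 = 100.0000
clock 1: start=9, rate=1.2, needs 100-9 = 91; ticks = ceil(91/1.2) = ceil(75.8333) = 76; reading at tick 76 = 9 + 1.2*76 = 100.2000
clock 2: start=39, rate=1.25, needs 100-39 = 61; ticks = ceil(61/1.25) = ceil(48.8000) = 49; reading at tick 49 = 39 + 1.25*49 = 100.2500
clock 3: start=32, rate=1.1, needs 100-32 = 68; ticks = ceil(68/1.1) = ceil(61.8182) = 62; reading at tick 62 = 32 + 1.1*62 = 100.2000
Minimum tick count = 49; winners = [2]; smallest index = 2

Answer: 2 49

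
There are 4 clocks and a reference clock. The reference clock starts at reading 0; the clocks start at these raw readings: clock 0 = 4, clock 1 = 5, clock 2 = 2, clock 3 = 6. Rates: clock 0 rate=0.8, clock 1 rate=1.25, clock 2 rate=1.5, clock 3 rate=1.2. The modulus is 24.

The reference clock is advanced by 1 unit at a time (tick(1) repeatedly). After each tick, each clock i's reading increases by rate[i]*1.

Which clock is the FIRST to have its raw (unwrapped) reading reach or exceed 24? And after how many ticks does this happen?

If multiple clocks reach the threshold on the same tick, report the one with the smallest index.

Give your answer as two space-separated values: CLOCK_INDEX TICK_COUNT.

clock 0: start=4, rate=0.8, needs 24-4 = 20; ticks = ceil(20/0.8) = ceil(25.0000) = 25; reading at tick 25 = 4 + 0.8*25 = 24.0000
clock 1: start=5, rate=1.25, needs 24-5 = 19; ticks = ceil(19/1.25) = ceil(15.2000) = 16; reading at tick 16 = 5 + 1.25*16 = 25.0000
clock 2: start=2, rate=1.5, needs 24-2 = 22; ticks = ceil(22/1.5) = ceil(14.6667) = 15; reading at tick 15 = 2 + 1.5*15 = 24.5000
clock 3: start=6, rate=1.2, needs 24-6 = 18; ticks = ceil(18/1.2) = ceil(15.0000) = 15; reading at tick 15 = 6 + 1.2*15 = 24.0000
Minimum tick count = 15; winners = [2, 3]; smallest index = 2

Answer: 2 15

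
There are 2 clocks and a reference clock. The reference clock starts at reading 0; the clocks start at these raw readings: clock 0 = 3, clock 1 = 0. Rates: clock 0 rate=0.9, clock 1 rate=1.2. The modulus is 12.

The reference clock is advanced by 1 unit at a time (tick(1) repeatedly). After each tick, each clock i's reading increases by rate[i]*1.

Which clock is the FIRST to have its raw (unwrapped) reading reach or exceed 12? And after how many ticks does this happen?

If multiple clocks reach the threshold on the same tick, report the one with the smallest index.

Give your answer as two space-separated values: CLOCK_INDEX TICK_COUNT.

Answer: 0 10

Derivation:
clock 0: start=3, rate=0.9, needs 12-3 = 9; ticks = ceil(9/0.9) = ceil(10.0000) = 10; reading at tick 10 = 3 + 0.9*10 = 12.0000
clock 1: start=0, rate=1.2, needs 12-0 = 12; ticks = ceil(12/1.2) = ceil(10.0000) = 10; reading at tick 10 = 0 + 1.2*10 = 12.0000
Minimum tick count = 10; winners = [0, 1]; smallest index = 0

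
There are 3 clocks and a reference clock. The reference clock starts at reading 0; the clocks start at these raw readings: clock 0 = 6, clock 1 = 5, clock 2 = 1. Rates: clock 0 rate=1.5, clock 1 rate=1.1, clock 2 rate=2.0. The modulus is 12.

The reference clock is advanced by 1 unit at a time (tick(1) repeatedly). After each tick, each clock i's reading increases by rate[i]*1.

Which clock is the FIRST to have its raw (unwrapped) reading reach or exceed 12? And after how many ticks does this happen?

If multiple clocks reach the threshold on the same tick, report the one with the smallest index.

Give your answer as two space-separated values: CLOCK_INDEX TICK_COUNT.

clock 0: start=6, rate=1.5, needs 12-6 = 6; ticks = ceil(6/1.5) = ceil(4.0000) = 4; reading at tick 4 = 6 + 1.5*4 = 12.0000
clock 1: start=5, rate=1.1, needs 12-5 = 7; ticks = ceil(7/1.1) = ceil(6.3636) = 7; reading at tick 7 = 5 + 1.1*7 = 12.7000
clock 2: start=1, rate=2.0, needs 12-1 = 11; ticks = ceil(11/2.0) = ceil(5.5000) = 6; reading at tick 6 = 1 + 2.0*6 = 13.0000
Minimum tick count = 4; winners = [0]; smallest index = 0

Answer: 0 4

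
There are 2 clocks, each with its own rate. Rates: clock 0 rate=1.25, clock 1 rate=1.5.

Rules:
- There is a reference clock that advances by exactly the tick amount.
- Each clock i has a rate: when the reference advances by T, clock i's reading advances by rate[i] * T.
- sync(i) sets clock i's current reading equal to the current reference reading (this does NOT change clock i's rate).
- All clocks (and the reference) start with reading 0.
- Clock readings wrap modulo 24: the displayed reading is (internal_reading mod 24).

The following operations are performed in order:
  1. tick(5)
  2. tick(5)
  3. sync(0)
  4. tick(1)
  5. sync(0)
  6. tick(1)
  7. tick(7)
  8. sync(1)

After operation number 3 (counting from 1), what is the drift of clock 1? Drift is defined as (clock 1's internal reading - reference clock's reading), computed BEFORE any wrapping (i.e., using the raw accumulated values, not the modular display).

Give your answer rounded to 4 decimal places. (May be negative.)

Answer: 5.0000

Derivation:
After op 1 tick(5): ref=5.0000 raw=[6.2500 7.5000]
After op 2 tick(5): ref=10.0000 raw=[12.5000 15.0000]
After op 3 sync(0): ref=10.0000 raw=[10.0000 15.0000]
Drift of clock 1 after op 3: 15.0000 - 10.0000 = 5.0000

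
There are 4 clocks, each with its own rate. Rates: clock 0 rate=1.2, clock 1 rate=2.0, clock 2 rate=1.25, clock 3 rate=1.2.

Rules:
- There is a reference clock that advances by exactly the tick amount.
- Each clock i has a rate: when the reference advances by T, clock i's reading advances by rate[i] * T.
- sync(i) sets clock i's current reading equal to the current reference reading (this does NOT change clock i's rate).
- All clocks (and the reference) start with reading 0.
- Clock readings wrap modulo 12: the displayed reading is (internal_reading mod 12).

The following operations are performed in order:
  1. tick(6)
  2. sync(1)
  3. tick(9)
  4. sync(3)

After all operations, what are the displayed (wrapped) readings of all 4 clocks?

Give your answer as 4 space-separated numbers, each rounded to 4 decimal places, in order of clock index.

Answer: 6.0000 0.0000 6.7500 3.0000

Derivation:
After op 1 tick(6): ref=6.0000 raw=[7.2000 12.0000 7.5000 7.2000]
After op 2 sync(1): ref=6.0000 raw=[7.2000 6.0000 7.5000 7.2000]
After op 3 tick(9): ref=15.0000 raw=[18.0000 24.0000 18.7500 18.0000]
After op 4 sync(3): ref=15.0000 raw=[18.0000 24.0000 18.7500 15.0000]
Wrap final raw readings (mod 12): 18.0000 mod 12 = 6.0000; 24.0000 mod 12 = 0.0000; 18.7500 mod 12 = 6.7500; 15.0000 mod 12 = 3.0000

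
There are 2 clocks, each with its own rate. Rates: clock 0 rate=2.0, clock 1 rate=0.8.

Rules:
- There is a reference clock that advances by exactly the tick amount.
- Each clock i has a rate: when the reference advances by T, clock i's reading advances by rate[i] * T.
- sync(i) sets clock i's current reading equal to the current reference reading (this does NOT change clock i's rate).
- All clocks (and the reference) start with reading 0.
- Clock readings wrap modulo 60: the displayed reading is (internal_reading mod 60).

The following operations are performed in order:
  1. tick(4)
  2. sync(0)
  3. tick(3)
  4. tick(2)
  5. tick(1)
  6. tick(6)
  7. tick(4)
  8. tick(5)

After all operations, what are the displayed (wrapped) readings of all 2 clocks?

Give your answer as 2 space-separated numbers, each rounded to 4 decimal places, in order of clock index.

After op 1 tick(4): ref=4.0000 raw=[8.0000 3.2000]
After op 2 sync(0): ref=4.0000 raw=[4.0000 3.2000]
After op 3 tick(3): ref=7.0000 raw=[10.0000 5.6000]
After op 4 tick(2): ref=9.0000 raw=[14.0000 7.2000]
After op 5 tick(1): ref=10.0000 raw=[16.0000 8.0000]
After op 6 tick(6): ref=16.0000 raw=[28.0000 12.8000]
After op 7 tick(4): ref=20.0000 raw=[36.0000 16.0000]
After op 8 tick(5): ref=25.0000 raw=[46.0000 20.0000]
Wrap final raw readings (mod 60): 46.0000 mod 60 = 46.0000; 20.0000 mod 60 = 20.0000

Answer: 46.0000 20.0000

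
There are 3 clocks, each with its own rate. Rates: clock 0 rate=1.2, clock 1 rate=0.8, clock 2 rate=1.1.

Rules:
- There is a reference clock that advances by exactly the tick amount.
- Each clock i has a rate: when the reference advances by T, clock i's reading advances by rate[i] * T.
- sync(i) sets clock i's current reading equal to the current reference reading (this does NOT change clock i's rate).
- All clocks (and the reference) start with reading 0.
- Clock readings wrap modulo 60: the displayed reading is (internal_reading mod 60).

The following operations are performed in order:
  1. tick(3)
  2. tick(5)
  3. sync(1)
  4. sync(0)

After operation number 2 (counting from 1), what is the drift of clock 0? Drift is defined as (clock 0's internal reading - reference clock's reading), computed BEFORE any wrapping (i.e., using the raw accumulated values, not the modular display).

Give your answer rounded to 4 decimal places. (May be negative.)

Answer: 1.6000

Derivation:
After op 1 tick(3): ref=3.0000 raw=[3.6000 2.4000 3.3000]
After op 2 tick(5): ref=8.0000 raw=[9.6000 6.4000 8.8000]
Drift of clock 0 after op 2: 9.6000 - 8.0000 = 1.6000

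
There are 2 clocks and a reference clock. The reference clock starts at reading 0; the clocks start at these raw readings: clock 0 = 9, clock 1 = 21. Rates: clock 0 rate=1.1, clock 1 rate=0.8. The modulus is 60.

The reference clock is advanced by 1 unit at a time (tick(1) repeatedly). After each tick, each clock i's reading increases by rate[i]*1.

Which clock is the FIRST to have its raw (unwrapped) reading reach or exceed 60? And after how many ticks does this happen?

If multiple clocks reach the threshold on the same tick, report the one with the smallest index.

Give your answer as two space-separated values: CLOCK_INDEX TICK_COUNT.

Answer: 0 47

Derivation:
clock 0: start=9, rate=1.1, needs 60-9 = 51; ticks = ceil(51/1.1) = ceil(46.3636) = 47; reading at tick 47 = 9 + 1.1*47 = 60.7000
clock 1: start=21, rate=0.8, needs 60-21 = 39; ticks = ceil(39/0.8) = ceil(48.7500) = 49; reading at tick 49 = 21 + 0.8*49 = 60.2000
Minimum tick count = 47; winners = [0]; smallest index = 0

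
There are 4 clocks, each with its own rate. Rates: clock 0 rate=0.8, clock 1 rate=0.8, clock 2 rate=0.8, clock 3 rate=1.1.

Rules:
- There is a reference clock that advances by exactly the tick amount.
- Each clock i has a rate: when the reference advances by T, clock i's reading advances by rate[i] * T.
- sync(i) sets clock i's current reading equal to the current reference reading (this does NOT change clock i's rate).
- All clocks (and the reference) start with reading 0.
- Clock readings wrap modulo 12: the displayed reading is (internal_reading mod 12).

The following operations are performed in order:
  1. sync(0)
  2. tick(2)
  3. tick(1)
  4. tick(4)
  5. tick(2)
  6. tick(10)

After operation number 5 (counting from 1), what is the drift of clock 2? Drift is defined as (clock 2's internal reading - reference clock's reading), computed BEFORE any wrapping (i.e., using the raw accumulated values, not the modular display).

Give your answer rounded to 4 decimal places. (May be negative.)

Answer: -1.8000

Derivation:
After op 1 sync(0): ref=0.0000 raw=[0.0000 0.0000 0.0000 0.0000]
After op 2 tick(2): ref=2.0000 raw=[1.6000 1.6000 1.6000 2.2000]
After op 3 tick(1): ref=3.0000 raw=[2.4000 2.4000 2.4000 3.3000]
After op 4 tick(4): ref=7.0000 raw=[5.6000 5.6000 5.6000 7.7000]
After op 5 tick(2): ref=9.0000 raw=[7.2000 7.2000 7.2000 9.9000]
Drift of clock 2 after op 5: 7.2000 - 9.0000 = -1.8000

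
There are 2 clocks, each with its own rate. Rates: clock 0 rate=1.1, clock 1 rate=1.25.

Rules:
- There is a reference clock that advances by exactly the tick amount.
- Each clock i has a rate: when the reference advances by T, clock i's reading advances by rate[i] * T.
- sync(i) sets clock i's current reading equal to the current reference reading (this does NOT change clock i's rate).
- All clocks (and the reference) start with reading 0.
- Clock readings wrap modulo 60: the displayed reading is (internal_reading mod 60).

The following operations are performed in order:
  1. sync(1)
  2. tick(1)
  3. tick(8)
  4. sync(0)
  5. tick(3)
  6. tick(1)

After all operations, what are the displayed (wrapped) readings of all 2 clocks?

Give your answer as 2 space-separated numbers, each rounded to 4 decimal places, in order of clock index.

Answer: 13.4000 16.2500

Derivation:
After op 1 sync(1): ref=0.0000 raw=[0.0000 0.0000]
After op 2 tick(1): ref=1.0000 raw=[1.1000 1.2500]
After op 3 tick(8): ref=9.0000 raw=[9.9000 11.2500]
After op 4 sync(0): ref=9.0000 raw=[9.0000 11.2500]
After op 5 tick(3): ref=12.0000 raw=[12.3000 15.0000]
After op 6 tick(1): ref=13.0000 raw=[13.4000 16.2500]
Wrap final raw readings (mod 60): 13.4000 mod 60 = 13.4000; 16.2500 mod 60 = 16.2500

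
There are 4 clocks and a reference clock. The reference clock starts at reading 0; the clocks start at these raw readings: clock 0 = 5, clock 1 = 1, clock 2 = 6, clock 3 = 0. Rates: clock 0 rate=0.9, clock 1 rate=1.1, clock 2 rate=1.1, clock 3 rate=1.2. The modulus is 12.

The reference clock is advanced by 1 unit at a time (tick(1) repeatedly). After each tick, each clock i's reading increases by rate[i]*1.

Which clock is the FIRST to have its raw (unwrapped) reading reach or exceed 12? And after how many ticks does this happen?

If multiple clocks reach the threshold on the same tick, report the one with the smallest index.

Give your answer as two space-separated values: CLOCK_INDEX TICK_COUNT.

clock 0: start=5, rate=0.9, needs 12-5 = 7; ticks = ceil(7/0.9) = ceil(7.7778) = 8; reading at tick 8 = 5 + 0.9*8 = 12.2000
clock 1: start=1, rate=1.1, needs 12-1 = 11; ticks = ceil(11/1.1) = ceil(10.0000) = 10; reading at tick 10 = 1 + 1.1*10 = 12.0000
clock 2: start=6, rate=1.1, needs 12-6 = 6; ticks = ceil(6/1.1) = ceil(5.4545) = 6; reading at tick 6 = 6 + 1.1*6 = 12.6000
clock 3: start=0, rate=1.2, needs 12-0 = 12; ticks = ceil(12/1.2) = ceil(10.0000) = 10; reading at tick 10 = 0 + 1.2*10 = 12.0000
Minimum tick count = 6; winners = [2]; smallest index = 2

Answer: 2 6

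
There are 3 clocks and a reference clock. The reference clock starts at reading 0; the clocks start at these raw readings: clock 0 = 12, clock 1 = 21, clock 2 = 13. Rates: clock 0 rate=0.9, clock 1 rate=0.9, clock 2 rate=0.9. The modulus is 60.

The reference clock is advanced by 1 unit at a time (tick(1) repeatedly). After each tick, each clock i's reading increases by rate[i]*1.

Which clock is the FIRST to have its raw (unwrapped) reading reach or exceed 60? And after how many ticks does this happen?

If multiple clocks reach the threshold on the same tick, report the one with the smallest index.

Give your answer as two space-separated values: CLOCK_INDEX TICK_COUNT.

Answer: 1 44

Derivation:
clock 0: start=12, rate=0.9, needs 60-12 = 48; ticks = ceil(48/0.9) = ceil(53.3333) = 54; reading at tick 54 = 12 + 0.9*54 = 60.6000
clock 1: start=21, rate=0.9, needs 60-21 = 39; ticks = ceil(39/0.9) = ceil(43.3333) = 44; reading at tick 44 = 21 + 0.9*44 = 60.6000
clock 2: start=13, rate=0.9, needs 60-13 = 47; ticks = ceil(47/0.9) = ceil(52.2222) = 53; reading at tick 53 = 13 + 0.9*53 = 60.7000
Minimum tick count = 44; winners = [1]; smallest index = 1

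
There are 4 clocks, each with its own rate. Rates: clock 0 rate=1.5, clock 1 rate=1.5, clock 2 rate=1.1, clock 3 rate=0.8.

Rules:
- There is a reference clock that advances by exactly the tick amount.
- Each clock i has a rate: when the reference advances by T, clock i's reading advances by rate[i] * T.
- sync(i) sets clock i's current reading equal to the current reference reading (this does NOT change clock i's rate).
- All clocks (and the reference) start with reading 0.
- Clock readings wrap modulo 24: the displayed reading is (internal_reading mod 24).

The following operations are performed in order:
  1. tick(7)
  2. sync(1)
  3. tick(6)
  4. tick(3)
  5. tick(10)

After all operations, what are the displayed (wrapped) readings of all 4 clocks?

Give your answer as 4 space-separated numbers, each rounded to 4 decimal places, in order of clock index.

Answer: 15.0000 11.5000 4.6000 20.8000

Derivation:
After op 1 tick(7): ref=7.0000 raw=[10.5000 10.5000 7.7000 5.6000]
After op 2 sync(1): ref=7.0000 raw=[10.5000 7.0000 7.7000 5.6000]
After op 3 tick(6): ref=13.0000 raw=[19.5000 16.0000 14.3000 10.4000]
After op 4 tick(3): ref=16.0000 raw=[24.0000 20.5000 17.6000 12.8000]
After op 5 tick(10): ref=26.0000 raw=[39.0000 35.5000 28.6000 20.8000]
Wrap final raw readings (mod 24): 39.0000 mod 24 = 15.0000; 35.5000 mod 24 = 11.5000; 28.6000 mod 24 = 4.6000; 20.8000 mod 24 = 20.8000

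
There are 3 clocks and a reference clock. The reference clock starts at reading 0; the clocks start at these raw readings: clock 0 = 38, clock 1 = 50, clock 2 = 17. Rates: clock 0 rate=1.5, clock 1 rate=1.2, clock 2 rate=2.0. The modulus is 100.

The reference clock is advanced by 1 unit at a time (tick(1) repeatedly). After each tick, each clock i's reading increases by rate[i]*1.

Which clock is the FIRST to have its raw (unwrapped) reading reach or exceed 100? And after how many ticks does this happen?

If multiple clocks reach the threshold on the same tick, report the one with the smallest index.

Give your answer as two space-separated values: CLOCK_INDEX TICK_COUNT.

clock 0: start=38, rate=1.5, needs 100-38 = 62; ticks = ceil(62/1.5) = ceil(41.3333) = 42; reading at tick 42 = 38 + 1.5*42 = 101.0000
clock 1: start=50, rate=1.2, needs 100-50 = 50; ticks = ceil(50/1.2) = ceil(41.6667) = 42; reading at tick 42 = 50 + 1.2*42 = 100.4000
clock 2: start=17, rate=2.0, needs 100-17 = 83; ticks = ceil(83/2.0) = ceil(41.5000) = 42; reading at tick 42 = 17 + 2.0*42 = 101.0000
Minimum tick count = 42; winners = [0, 1, 2]; smallest index = 0

Answer: 0 42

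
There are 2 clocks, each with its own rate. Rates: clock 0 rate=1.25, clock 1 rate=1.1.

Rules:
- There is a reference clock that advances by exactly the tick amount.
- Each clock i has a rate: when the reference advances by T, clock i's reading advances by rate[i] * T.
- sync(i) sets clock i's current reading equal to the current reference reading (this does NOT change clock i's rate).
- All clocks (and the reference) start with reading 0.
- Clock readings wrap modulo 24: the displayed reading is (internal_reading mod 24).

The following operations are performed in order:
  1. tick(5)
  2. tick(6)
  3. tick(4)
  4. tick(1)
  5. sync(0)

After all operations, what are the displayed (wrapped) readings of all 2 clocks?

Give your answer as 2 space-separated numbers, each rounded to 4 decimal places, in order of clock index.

After op 1 tick(5): ref=5.0000 raw=[6.2500 5.5000]
After op 2 tick(6): ref=11.0000 raw=[13.7500 12.1000]
After op 3 tick(4): ref=15.0000 raw=[18.7500 16.5000]
After op 4 tick(1): ref=16.0000 raw=[20.0000 17.6000]
After op 5 sync(0): ref=16.0000 raw=[16.0000 17.6000]
Wrap final raw readings (mod 24): 16.0000 mod 24 = 16.0000; 17.6000 mod 24 = 17.6000

Answer: 16.0000 17.6000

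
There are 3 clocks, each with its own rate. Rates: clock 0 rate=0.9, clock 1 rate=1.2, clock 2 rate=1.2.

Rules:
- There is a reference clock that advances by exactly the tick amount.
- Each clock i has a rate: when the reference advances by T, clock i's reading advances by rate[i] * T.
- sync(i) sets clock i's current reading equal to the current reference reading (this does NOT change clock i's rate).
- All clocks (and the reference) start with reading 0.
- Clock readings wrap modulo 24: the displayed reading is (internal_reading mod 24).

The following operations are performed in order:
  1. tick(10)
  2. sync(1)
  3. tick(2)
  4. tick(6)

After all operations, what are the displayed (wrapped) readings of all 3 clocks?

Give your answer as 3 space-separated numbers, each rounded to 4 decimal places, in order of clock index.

After op 1 tick(10): ref=10.0000 raw=[9.0000 12.0000 12.0000]
After op 2 sync(1): ref=10.0000 raw=[9.0000 10.0000 12.0000]
After op 3 tick(2): ref=12.0000 raw=[10.8000 12.4000 14.4000]
After op 4 tick(6): ref=18.0000 raw=[16.2000 19.6000 21.6000]
Wrap final raw readings (mod 24): 16.2000 mod 24 = 16.2000; 19.6000 mod 24 = 19.6000; 21.6000 mod 24 = 21.6000

Answer: 16.2000 19.6000 21.6000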